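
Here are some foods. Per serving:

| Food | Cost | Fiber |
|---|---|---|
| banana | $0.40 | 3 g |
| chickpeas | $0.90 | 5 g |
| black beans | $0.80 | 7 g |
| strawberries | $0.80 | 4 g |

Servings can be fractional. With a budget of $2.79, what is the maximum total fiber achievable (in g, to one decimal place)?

Fiber per dollar: black beans 8.75, banana 7.5, chickpeas 5.556, strawberries 5.
With no serving limits, spend the whole cost allowance on black beans: $2.79 / $0.80 × 7 g = 24.4 g.

24.4 g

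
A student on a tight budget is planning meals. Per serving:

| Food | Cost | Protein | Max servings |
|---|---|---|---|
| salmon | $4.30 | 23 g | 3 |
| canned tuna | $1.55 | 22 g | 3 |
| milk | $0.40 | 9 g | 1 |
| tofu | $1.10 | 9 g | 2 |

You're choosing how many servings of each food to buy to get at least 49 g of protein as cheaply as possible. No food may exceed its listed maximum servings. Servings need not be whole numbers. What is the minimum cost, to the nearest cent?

$3.22

Cost per g of protein: milk $0.0444, canned tuna $0.0705, tofu $0.1222, salmon $0.1870.
Take 1 serving of milk: +9.0 g protein for $0.40 (total $0.40, still need 40.0 g).
Take 1.818 servings of canned tuna: +40.0 g protein for $2.82 (total $3.22, still need 0.0 g).
Greedy by cheapest-per-g is optimal for a single linear constraint, so the minimum cost is $3.22.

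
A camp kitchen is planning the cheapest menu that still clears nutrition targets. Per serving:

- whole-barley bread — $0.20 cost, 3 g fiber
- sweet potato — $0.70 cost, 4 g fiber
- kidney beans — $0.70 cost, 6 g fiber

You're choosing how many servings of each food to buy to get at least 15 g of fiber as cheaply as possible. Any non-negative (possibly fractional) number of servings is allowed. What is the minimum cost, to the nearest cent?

$1.00

Cost per g of fiber: whole-barley bread $0.0667, kidney beans $0.1167, sweet potato $0.1750.
With no serving limits, use only whole-barley bread: 15 g / 3 g = 5 servings × $0.20 = $1.00.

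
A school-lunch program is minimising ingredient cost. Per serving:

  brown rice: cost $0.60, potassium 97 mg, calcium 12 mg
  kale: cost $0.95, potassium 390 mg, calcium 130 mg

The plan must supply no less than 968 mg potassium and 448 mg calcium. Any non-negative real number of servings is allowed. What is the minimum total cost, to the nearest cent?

$3.27

At the optimum either one food covers both requirements or two foods hit both targets exactly; no other combination can be cheaper.
brown rice only: max(968/97, 448/12) = 37.33 servings → $22.40.
kale only: max(968/390, 448/130) = 3.446 servings → $3.27.
brown rice + kale: the both-tight solution has a negative serving — not a feasible corner.
Cheapest feasible corner: $3.27.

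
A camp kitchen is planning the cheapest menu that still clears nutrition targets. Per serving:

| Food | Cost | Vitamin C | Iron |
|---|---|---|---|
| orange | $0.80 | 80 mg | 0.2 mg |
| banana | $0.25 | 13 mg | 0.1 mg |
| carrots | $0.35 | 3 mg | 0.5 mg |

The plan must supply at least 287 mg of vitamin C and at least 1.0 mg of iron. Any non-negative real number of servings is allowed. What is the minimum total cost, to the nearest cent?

This is a tiny linear program; its minimum lies at a vertex of the feasible set. List the vertices and price them.
orange only: max(287/80, 1.0/0.2) = 5 servings → $4.00.
banana only: max(287/13, 1.0/0.1) = 22.08 servings → $5.52.
carrots only: max(287/3, 1.0/0.5) = 95.67 servings → $33.48.
orange + banana with both tight: 2.907 servings and 4.185 servings → $3.37.
orange + carrots with both tight: 3.566 servings and 0.5736 servings → $3.05.
banana + carrots: intersection lies outside the first quadrant.
Cheapest feasible corner: $3.05.

$3.05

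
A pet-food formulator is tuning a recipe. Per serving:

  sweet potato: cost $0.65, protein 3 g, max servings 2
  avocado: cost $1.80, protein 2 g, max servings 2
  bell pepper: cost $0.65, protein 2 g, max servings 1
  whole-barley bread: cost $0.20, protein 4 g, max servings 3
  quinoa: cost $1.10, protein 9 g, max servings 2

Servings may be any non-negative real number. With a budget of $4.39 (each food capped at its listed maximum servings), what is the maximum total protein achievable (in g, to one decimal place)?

36.9 g

Protein per dollar: whole-barley bread 20, quinoa 8.182, sweet potato 4.615, bell pepper 3.077, avocado 1.111.
Take 3 servings of whole-barley bread: spends $0.60, +12.0 g protein (running total 12.0 g).
Take 2 servings of quinoa: spends $2.20, +18.0 g protein (running total 30.0 g).
Take 2 servings of sweet potato: spends $1.30, +6.0 g protein (running total 36.0 g).
Take 0.4462 servings of bell pepper: spends $0.29, +0.9 g protein (running total 36.9 g).
Greedy by best ratio exhausts the cost allowance optimally: 36.9 g.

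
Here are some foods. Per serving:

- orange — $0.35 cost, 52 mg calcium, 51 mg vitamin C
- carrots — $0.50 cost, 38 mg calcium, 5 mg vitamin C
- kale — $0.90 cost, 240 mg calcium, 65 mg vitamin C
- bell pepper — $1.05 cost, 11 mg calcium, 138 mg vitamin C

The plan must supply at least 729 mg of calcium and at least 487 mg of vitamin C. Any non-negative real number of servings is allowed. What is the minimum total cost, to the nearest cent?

This is a tiny linear program; its minimum lies at a vertex of the feasible set. List the vertices and price them.
orange only: max(729/52, 487/51) = 14.02 servings → $4.91.
carrots only: max(729/38, 487/5) = 97.4 servings → $48.70.
kale only: max(729/240, 487/65) = 7.492 servings → $6.74.
bell pepper only: max(729/11, 487/138) = 66.27 servings → $69.59.
orange + carrots with both tight: 8.856 servings and 7.065 servings → $6.63.
orange + kale with both tight: 7.844 servings and 1.338 servings → $3.95.
orange + bell pepper: intersection lies outside the first quadrant.
carrots + kale: intersection lies outside the first quadrant.
carrots + bell pepper with both tight: 18.36 servings and 2.864 servings → $12.18.
kale + bell pepper with both tight: 2.939 servings and 2.145 servings → $4.90.
So the least-cost plan costs $3.95.

$3.95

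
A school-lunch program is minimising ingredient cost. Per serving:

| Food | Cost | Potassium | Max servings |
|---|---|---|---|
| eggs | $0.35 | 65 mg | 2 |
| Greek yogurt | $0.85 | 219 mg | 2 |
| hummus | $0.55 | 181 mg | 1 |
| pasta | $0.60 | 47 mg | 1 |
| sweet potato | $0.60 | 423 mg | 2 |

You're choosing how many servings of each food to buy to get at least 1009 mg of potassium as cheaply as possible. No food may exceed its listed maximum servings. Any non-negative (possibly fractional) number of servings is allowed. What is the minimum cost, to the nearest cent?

Cost per mg of potassium: sweet potato $0.0014, hummus $0.0030, Greek yogurt $0.0039, eggs $0.0054, pasta $0.0128.
Take 2 servings of sweet potato: +846.0 mg potassium for $1.20 (total $1.20, still need 163.0 mg).
Take 0.9006 servings of hummus: +163.0 mg potassium for $0.50 (total $1.70, still need 0.0 mg).
Filling from the cheapest source first is optimal under one linear minimum: $1.70.

$1.70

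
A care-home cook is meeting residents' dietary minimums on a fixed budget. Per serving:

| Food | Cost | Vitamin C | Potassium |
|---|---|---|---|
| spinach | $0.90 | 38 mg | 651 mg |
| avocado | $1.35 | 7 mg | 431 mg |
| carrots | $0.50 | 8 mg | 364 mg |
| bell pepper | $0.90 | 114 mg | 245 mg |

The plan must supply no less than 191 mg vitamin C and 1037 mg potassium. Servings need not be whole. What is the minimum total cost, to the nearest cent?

$2.17

Check every corner: each single food scaled to meet both minima, and each pair solved so both constraints bind.
spinach only: max(191/38, 1037/651) = 5.026 servings → $4.52.
avocado only: max(191/7, 1037/431) = 27.29 servings → $36.84.
carrots only: max(191/8, 1037/364) = 23.88 servings → $11.94.
bell pepper only: max(191/114, 1037/245) = 4.233 servings → $3.81.
spinach + avocado with both targets exact would need a negative amount; discard.
spinach + carrots with both targets exact would need a negative amount; discard.
spinach + bell pepper with both tight: 1.1 servings and 1.309 servings → $2.17.
avocado + carrots with both targets exact would need a negative amount; discard.
avocado + bell pepper with both tight: 1.506 servings and 1.583 servings → $3.46.
carrots + bell pepper with both tight: 1.807 servings and 1.549 servings → $2.30.
The minimum over all feasible corners is $2.17.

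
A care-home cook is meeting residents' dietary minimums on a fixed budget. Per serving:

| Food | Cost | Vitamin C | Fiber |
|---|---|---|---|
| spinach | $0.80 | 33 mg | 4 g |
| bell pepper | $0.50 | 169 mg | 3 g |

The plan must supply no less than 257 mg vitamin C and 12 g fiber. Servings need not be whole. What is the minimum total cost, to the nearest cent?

With two linear requirements the optimum uses one or two foods; enumerate the corners.
spinach only: max(257/33, 12/4) = 7.788 servings → $6.23.
bell pepper only: max(257/169, 12/3) = 4 servings → $2.00.
spinach + bell pepper with both tight: 2.179 servings and 1.095 servings → $2.29.
The minimum over all feasible corners is $2.00.

$2.00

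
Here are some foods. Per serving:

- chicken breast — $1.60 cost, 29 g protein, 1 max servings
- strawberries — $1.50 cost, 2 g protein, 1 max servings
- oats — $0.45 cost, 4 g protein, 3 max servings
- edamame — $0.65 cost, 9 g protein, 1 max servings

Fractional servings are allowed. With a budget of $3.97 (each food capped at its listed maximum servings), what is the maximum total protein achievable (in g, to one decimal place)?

Protein per dollar: chicken breast 18.12, edamame 13.85, oats 8.889, strawberries 1.333.
Take 1 serving of chicken breast: spends $1.60, +29.0 g protein (running total 29.0 g).
Take 1 serving of edamame: spends $0.65, +9.0 g protein (running total 38.0 g).
Take 3 servings of oats: spends $1.35, +12.0 g protein (running total 50.0 g).
Take 0.2467 servings of strawberries: spends $0.37, +0.5 g protein (running total 50.5 g).
Greedy by best ratio exhausts the cost allowance optimally: 50.5 g.

50.5 g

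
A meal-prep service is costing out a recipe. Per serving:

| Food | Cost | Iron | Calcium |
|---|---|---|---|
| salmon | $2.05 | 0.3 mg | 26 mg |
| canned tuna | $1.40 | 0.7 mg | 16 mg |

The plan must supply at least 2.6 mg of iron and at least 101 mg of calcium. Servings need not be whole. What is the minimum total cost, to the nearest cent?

$8.35

For a min-cost LP with two ≥-constraints, a basic feasible solution has at most two positive variables.
salmon only: max(2.6/0.3, 101/26) = 8.667 servings → $17.77.
canned tuna only: max(2.6/0.7, 101/16) = 6.312 servings → $8.84.
salmon + canned tuna with both tight: 2.172 servings and 2.784 servings → $8.35.
Cheapest feasible corner: $8.35.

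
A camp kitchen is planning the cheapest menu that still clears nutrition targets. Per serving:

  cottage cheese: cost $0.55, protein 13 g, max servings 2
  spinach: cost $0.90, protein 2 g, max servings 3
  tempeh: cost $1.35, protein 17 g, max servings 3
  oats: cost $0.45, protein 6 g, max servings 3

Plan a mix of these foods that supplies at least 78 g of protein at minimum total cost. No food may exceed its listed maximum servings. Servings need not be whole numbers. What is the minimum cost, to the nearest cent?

$5.15

Cost per g of protein: cottage cheese $0.0423, oats $0.0750, tempeh $0.0794, spinach $0.4500.
Take 2 servings of cottage cheese: +26.0 g protein for $1.10 (total $1.10, still need 52.0 g).
Take 3 servings of oats: +18.0 g protein for $1.35 (total $2.45, still need 34.0 g).
Take 2 servings of tempeh: +34.0 g protein for $2.70 (total $5.15, still need 0.0 g).
Filling from the cheapest source first is optimal under one linear minimum: $5.15.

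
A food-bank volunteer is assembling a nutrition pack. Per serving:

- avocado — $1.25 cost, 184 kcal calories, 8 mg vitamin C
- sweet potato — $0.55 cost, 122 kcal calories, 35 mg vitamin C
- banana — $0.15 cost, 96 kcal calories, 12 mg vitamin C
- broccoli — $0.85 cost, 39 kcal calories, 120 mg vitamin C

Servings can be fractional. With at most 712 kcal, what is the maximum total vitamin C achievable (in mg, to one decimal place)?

Vitamin C per kcal: broccoli 3.077, sweet potato 0.2869, banana 0.125, avocado 0.04348.
With no serving limits, spend the whole calories allowance on broccoli: 712 kcal / 39 kcal × 120 mg = 2190.8 mg.

2190.8 mg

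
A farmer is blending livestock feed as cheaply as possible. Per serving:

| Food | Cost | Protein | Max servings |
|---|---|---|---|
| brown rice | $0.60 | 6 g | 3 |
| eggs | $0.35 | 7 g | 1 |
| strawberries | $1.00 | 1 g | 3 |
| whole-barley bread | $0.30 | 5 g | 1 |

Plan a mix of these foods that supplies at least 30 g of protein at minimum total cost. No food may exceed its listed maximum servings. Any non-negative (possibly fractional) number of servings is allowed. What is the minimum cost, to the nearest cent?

Cost per g of protein: eggs $0.0500, whole-barley bread $0.0600, brown rice $0.1000, strawberries $1.0000.
Take 1 serving of eggs: +7.0 g protein for $0.35 (total $0.35, still need 23.0 g).
Take 1 serving of whole-barley bread: +5.0 g protein for $0.30 (total $0.65, still need 18.0 g).
Take 3 servings of brown rice: +18.0 g protein for $1.80 (total $2.45, still need 0.0 g).
Filling from the cheapest source first is optimal under one linear minimum: $2.45.

$2.45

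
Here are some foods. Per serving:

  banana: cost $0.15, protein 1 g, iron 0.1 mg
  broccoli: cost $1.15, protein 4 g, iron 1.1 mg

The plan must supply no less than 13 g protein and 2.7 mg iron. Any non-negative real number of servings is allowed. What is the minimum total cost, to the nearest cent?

$3.05

Check every corner: each single food scaled to meet both minima, and each pair solved so both constraints bind.
banana only: max(13/1, 2.7/0.1) = 27 servings → $4.05.
broccoli only: max(13/4, 2.7/1.1) = 3.25 servings → $3.74.
banana + broccoli with both tight: 5 servings and 2 servings → $3.05.
The minimum over all feasible corners is $3.05.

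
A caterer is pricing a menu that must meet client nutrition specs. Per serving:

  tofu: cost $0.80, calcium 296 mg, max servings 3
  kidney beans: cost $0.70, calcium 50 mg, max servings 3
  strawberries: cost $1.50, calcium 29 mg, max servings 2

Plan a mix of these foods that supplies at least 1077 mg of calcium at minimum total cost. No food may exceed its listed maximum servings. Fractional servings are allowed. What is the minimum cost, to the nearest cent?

Cost per mg of calcium: tofu $0.0027, kidney beans $0.0140, strawberries $0.0517.
Take 3 servings of tofu: +888.0 mg calcium for $2.40 (total $2.40, still need 189.0 mg).
Take 3 servings of kidney beans: +150.0 mg calcium for $2.10 (total $4.50, still need 39.0 mg).
Take 1.345 servings of strawberries: +39.0 mg calcium for $2.02 (total $6.52, still need 0.0 mg).
Greedy by cheapest-per-mg is optimal for a single linear constraint, so the minimum cost is $6.52.

$6.52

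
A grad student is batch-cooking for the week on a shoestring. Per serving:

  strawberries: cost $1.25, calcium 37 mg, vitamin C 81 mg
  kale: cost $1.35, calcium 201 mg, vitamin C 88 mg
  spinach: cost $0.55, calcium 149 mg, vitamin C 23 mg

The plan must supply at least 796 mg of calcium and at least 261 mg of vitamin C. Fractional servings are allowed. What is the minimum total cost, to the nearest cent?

$4.41

An LP optimum is at a vertex; with two nutrient constraints at most two foods are used. Check each candidate.
strawberries only: max(796/37, 261/81) = 21.51 servings → $26.89.
kale only: max(796/201, 261/88) = 3.96 servings → $5.35.
spinach only: max(796/149, 261/23) = 11.35 servings → $6.24.
strawberries + kale: the both-tight solution has a negative serving — not a feasible corner.
strawberries + spinach with both tight: 1.835 servings and 4.887 servings → $4.98.
kale + spinach with both tight: 2.424 servings and 2.072 servings → $4.41.
The minimum over all feasible corners is $4.41.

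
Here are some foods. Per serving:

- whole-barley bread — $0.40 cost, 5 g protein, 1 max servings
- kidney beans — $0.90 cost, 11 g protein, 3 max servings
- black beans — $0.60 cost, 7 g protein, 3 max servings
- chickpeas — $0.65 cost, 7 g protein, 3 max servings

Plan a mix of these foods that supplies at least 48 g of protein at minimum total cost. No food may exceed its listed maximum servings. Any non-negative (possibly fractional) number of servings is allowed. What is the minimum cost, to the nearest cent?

Cost per g of protein: whole-barley bread $0.0800, kidney beans $0.0818, black beans $0.0857, chickpeas $0.0929.
Take 1 serving of whole-barley bread: +5.0 g protein for $0.40 (total $0.40, still need 43.0 g).
Take 3 servings of kidney beans: +33.0 g protein for $2.70 (total $3.10, still need 10.0 g).
Take 1.429 servings of black beans: +10.0 g protein for $0.86 (total $3.96, still need 0.0 g).
Greedy by cheapest-per-g is optimal for a single linear constraint, so the minimum cost is $3.96.

$3.96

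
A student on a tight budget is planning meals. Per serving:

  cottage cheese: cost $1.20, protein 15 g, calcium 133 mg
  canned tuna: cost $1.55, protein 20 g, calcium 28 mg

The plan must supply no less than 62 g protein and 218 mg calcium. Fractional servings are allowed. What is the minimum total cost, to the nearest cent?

For a min-cost LP with two ≥-constraints, a basic feasible solution has at most two positive variables.
cottage cheese only: max(62/15, 218/133) = 4.133 servings → $4.96.
canned tuna only: max(62/20, 218/28) = 7.786 servings → $12.07.
cottage cheese + canned tuna with both tight: 1.171 servings and 2.221 servings → $4.85.
The minimum over all feasible corners is $4.85.

$4.85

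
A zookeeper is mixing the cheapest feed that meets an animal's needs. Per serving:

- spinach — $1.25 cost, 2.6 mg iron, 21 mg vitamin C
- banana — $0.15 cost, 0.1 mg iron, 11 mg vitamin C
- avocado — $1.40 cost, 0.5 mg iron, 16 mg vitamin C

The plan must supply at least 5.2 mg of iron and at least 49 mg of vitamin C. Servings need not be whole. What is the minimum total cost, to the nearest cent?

$2.57

For a min-cost LP with two ≥-constraints, a basic feasible solution has at most two positive variables.
spinach only: max(5.2/2.6, 49/21) = 2.333 servings → $2.92.
banana only: max(5.2/0.1, 49/11) = 52 servings → $7.80.
avocado only: max(5.2/0.5, 49/16) = 10.4 servings → $14.56.
spinach + banana with both tight: 1.974 servings and 0.6868 servings → $2.57.
spinach + avocado with both tight: 1.887 servings and 0.5852 servings → $3.18.
banana + avocado with both targets exact would need a negative amount; discard.
So the least-cost plan costs $2.57.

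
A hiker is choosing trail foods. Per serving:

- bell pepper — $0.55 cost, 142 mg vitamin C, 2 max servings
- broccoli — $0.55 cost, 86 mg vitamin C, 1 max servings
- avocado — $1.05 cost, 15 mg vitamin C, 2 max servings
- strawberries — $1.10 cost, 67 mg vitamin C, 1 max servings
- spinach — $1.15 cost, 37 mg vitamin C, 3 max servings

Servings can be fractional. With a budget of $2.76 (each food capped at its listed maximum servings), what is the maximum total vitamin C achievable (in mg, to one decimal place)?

Vitamin C per dollar: bell pepper 258.2, broccoli 156.4, strawberries 60.91, spinach 32.17, avocado 14.29.
Take 2 servings of bell pepper: spends $1.10, +284.0 mg vitamin C (running total 284.0 mg).
Take 1 serving of broccoli: spends $0.55, +86.0 mg vitamin C (running total 370.0 mg).
Take 1 serving of strawberries: spends $1.10, +67.0 mg vitamin C (running total 437.0 mg).
Take 0.008696 servings of spinach: spends $0.01, +0.3 mg vitamin C (running total 437.3 mg).
Filling greedily by vitamin C-per-dollar is optimal for one linear limit, giving 437.3 mg.

437.3 mg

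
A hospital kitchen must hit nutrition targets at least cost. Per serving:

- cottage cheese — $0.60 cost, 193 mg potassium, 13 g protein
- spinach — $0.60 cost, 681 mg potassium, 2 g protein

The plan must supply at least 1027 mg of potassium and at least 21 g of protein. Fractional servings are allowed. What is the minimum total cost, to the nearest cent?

$1.53

At the optimum either one food covers both requirements or two foods hit both targets exactly; no other combination can be cheaper.
cottage cheese only: max(1027/193, 21/13) = 5.321 servings → $3.19.
spinach only: max(1027/681, 21/2) = 10.5 servings → $6.30.
cottage cheese + spinach with both tight: 1.446 servings and 1.098 servings → $1.53.
Cheapest feasible corner: $1.53.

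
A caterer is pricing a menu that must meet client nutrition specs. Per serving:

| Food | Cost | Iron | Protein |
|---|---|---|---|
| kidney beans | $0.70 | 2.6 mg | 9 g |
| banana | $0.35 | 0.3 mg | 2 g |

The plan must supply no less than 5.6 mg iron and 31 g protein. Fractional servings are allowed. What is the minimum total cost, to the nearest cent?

Check every corner: each single food scaled to meet both minima, and each pair solved so both constraints bind.
kidney beans only: max(5.6/2.6, 31/9) = 3.444 servings → $2.41.
banana only: max(5.6/0.3, 31/2) = 18.67 servings → $6.53.
kidney beans + banana with both tight: 0.76 servings and 12.08 servings → $4.76.
The minimum over all feasible corners is $2.41.

$2.41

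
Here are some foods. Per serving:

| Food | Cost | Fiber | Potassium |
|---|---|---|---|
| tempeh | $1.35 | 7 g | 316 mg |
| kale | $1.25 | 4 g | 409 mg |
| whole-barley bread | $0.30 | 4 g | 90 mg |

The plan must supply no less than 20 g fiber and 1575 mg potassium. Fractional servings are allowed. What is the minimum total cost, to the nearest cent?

tempeh only: max(20/7, 1575/316) = 4.984 servings → $6.73.
kale only: max(20/4, 1575/409) = 5 servings → $6.25.
whole-barley bread only: max(20/4, 1575/90) = 17.5 servings → $5.25.
tempeh + kale with both tight: 1.176 servings and 2.942 servings → $5.27.
tempeh + whole-barley bread with both targets exact would need a negative amount; discard.
kale + whole-barley bread with both tight: 3.527 servings and 1.473 servings → $4.85.
The minimum over all feasible corners is $4.85.

$4.85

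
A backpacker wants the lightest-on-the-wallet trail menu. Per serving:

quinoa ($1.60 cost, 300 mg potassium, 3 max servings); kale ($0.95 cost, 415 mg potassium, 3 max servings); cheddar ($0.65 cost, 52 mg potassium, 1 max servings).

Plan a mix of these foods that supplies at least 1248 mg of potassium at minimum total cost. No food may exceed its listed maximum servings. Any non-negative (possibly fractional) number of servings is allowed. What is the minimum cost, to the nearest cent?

$2.87

Cost per mg of potassium: kale $0.0023, quinoa $0.0053, cheddar $0.0125.
Take 3 servings of kale: +1245.0 mg potassium for $2.85 (total $2.85, still need 3.0 mg).
Take 0.01 servings of quinoa: +3.0 mg potassium for $0.02 (total $2.87, still need 0.0 mg).
Greedy by cheapest-per-mg is optimal for a single linear constraint, so the minimum cost is $2.87.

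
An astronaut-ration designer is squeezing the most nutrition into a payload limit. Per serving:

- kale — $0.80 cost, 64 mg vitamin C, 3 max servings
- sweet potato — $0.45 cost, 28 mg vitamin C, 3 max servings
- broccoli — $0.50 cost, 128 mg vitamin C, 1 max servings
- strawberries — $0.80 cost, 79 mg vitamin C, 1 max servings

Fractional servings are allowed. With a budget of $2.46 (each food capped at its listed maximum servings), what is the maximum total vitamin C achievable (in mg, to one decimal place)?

299.8 mg

Vitamin C per dollar: broccoli 256, strawberries 98.75, kale 80, sweet potato 62.22.
Take 1 serving of broccoli: spends $0.50, +128.0 mg vitamin C (running total 128.0 mg).
Take 1 serving of strawberries: spends $0.80, +79.0 mg vitamin C (running total 207.0 mg).
Take 1.45 servings of kale: spends $1.16, +92.8 mg vitamin C (running total 299.8 mg).
Greedy by best ratio exhausts the cost allowance optimally: 299.8 mg.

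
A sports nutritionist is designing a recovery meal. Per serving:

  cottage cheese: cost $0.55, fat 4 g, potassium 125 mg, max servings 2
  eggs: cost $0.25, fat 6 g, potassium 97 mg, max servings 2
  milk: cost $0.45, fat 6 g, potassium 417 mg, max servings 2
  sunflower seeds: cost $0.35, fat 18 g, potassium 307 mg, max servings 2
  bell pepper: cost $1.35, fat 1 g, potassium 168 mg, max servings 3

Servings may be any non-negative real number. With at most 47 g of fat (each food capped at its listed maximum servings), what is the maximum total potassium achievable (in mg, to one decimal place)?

1997.3 mg

Potassium per g fat: bell pepper 168, milk 69.5, cottage cheese 31.25, sunflower seeds 17.06, eggs 16.17.
Take 3 servings of bell pepper: uses 3 g fat, +504.0 mg potassium (running total 504.0 mg).
Take 2 servings of milk: uses 12 g fat, +834.0 mg potassium (running total 1338.0 mg).
Take 2 servings of cottage cheese: uses 8 g fat, +250.0 mg potassium (running total 1588.0 mg).
Take 1.333 servings of sunflower seeds: uses 24 g fat, +409.3 mg potassium (running total 1997.3 mg).
Filling greedily by potassium-per-g fat is optimal for one linear limit, giving 1997.3 mg.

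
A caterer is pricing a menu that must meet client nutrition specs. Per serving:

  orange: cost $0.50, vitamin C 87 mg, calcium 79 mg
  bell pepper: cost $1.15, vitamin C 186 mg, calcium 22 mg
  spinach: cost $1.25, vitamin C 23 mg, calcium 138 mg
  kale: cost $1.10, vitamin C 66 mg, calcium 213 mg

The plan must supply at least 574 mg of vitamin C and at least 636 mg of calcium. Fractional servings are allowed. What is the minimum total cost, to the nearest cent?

$3.84

For a min-cost LP with two ≥-constraints, a basic feasible solution has at most two positive variables.
orange only: max(574/87, 636/79) = 8.051 servings → $4.03.
bell pepper only: max(574/186, 636/22) = 28.91 servings → $33.25.
spinach only: max(574/23, 636/138) = 24.96 servings → $31.20.
kale only: max(574/66, 636/213) = 8.697 servings → $9.57.
orange + bell pepper with both targets exact would need a negative amount; discard.
orange + spinach with both tight: 6.339 servings and 0.9801 servings → $4.39.
orange + kale with both tight: 6.029 servings and 0.7499 servings → $3.84.
bell pepper + spinach with both tight: 2.567 servings and 4.2 servings → $8.20.
bell pepper + kale with both tight: 2.104 servings and 2.769 servings → $5.46.
spinach + kale: intersection lies outside the first quadrant.
The minimum over all feasible corners is $3.84.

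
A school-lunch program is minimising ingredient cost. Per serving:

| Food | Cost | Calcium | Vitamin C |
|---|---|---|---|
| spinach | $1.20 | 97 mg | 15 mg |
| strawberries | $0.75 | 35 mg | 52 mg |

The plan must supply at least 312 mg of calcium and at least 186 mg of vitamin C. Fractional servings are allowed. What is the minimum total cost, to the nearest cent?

Two binding constraints pin down two serving amounts, so the optimal mix uses at most two foods. The candidates are each food alone (scaled to the tighter of calcium/vitamin C) and each pair with both constraints tight.
spinach only: max(312/97, 186/15) = 12.4 servings → $14.88.
strawberries only: max(312/35, 186/52) = 8.914 servings → $6.69.
spinach + strawberries with both tight: 2.15 servings and 2.957 servings → $4.80.
The minimum over all feasible corners is $4.80.

$4.80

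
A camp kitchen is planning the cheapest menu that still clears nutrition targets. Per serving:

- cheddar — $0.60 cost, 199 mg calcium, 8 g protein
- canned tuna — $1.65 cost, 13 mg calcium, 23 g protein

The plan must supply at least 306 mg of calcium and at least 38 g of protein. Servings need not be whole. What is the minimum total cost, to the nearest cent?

This is a tiny linear program; its minimum lies at a vertex of the feasible set. List the vertices and price them.
cheddar only: max(306/199, 38/8) = 4.75 servings → $2.85.
canned tuna only: max(306/13, 38/23) = 23.54 servings → $38.84.
cheddar + canned tuna with both tight: 1.463 servings and 1.143 servings → $2.76.
Cheapest feasible corner: $2.76.

$2.76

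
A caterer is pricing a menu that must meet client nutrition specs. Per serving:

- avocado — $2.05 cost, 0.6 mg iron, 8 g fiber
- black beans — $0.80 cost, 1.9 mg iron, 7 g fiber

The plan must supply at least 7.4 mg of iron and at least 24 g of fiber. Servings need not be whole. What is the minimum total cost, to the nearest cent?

$3.12

Check every corner: each single food scaled to meet both minima, and each pair solved so both constraints bind.
avocado only: max(7.4/0.6, 24/8) = 12.33 servings → $25.28.
black beans only: max(7.4/1.9, 24/7) = 3.895 servings → $3.12.
avocado + black beans: intersection lies outside the first quadrant.
So the least-cost plan costs $3.12.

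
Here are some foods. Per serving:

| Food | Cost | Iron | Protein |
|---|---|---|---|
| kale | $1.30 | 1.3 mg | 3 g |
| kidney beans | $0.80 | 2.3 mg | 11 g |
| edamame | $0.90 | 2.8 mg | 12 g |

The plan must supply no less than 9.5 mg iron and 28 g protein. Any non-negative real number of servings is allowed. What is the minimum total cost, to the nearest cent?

This is a tiny linear program; its minimum lies at a vertex of the feasible set. List the vertices and price them.
kale only: max(9.5/1.3, 28/3) = 9.333 servings → $12.13.
kidney beans only: max(9.5/2.3, 28/11) = 4.13 servings → $3.30.
edamame only: max(9.5/2.8, 28/12) = 3.393 servings → $3.05.
kale + kidney beans with both tight: 5.419 servings and 1.068 servings → $7.90.
kale + edamame with both tight: 4.944 servings and 1.097 servings → $7.42.
kidney beans + edamame with both targets exact would need a negative amount; discard.
The minimum over all feasible corners is $3.05.

$3.05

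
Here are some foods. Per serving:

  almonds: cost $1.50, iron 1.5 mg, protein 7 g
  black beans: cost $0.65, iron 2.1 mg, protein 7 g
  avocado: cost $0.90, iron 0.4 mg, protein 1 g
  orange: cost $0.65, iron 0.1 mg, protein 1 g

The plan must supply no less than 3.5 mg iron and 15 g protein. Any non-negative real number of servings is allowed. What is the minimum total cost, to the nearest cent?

almonds only: max(3.5/1.5, 15/7) = 2.333 servings → $3.50.
black beans only: max(3.5/2.1, 15/7) = 2.143 servings → $1.39.
avocado only: max(3.5/0.4, 15/1) = 15 servings → $13.50.
orange only: max(3.5/0.1, 15/1) = 35 servings → $22.75.
almonds + black beans with both tight: 1.667 servings and 0.4762 servings → $2.81.
almonds + avocado with both tight: 1.923 servings and 1.538 servings → $4.27.
almonds + orange: intersection lies outside the first quadrant.
black beans + avocado with both targets exact would need a negative amount; discard.
black beans + orange with both tight: 1.429 servings and 5 servings → $4.18.
avocado + orange with both tight: 6.667 servings and 8.333 servings → $11.42.
So the least-cost plan costs $1.39.

$1.39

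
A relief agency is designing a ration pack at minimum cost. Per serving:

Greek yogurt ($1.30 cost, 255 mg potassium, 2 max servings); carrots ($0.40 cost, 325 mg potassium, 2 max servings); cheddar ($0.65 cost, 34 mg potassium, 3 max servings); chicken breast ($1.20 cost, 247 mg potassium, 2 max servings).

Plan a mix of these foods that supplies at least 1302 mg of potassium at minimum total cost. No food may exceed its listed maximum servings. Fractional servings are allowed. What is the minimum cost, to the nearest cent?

$4.01

Cost per mg of potassium: carrots $0.0012, chicken breast $0.0049, Greek yogurt $0.0051, cheddar $0.0191.
Take 2 servings of carrots: +650.0 mg potassium for $0.80 (total $0.80, still need 652.0 mg).
Take 2 servings of chicken breast: +494.0 mg potassium for $2.40 (total $3.20, still need 158.0 mg).
Take 0.6196 servings of Greek yogurt: +158.0 mg potassium for $0.81 (total $4.01, still need 0.0 mg).
Greedy by cheapest-per-mg is optimal for a single linear constraint, so the minimum cost is $4.01.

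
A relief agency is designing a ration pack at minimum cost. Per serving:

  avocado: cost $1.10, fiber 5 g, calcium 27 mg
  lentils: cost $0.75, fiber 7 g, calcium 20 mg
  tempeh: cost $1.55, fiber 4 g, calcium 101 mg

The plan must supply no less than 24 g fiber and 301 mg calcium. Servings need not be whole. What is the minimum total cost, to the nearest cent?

Check every corner: each single food scaled to meet both minima, and each pair solved so both constraints bind.
avocado only: max(24/5, 301/27) = 11.15 servings → $12.26.
lentils only: max(24/7, 301/20) = 15.05 servings → $11.29.
tempeh only: max(24/4, 301/101) = 6 servings → $9.30.
avocado + lentils: intersection lies outside the first quadrant.
avocado + tempeh with both tight: 3.073 servings and 2.159 servings → $6.73.
lentils + tempeh with both tight: 1.946 servings and 2.595 servings → $5.48.
Cheapest feasible corner: $5.48.

$5.48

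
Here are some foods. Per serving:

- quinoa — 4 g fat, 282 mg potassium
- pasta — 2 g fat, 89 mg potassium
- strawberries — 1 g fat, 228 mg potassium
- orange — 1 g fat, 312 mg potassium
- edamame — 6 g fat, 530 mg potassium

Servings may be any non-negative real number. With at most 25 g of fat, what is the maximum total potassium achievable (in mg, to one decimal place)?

Potassium per g fat: orange 312, strawberries 228, edamame 88.33, quinoa 70.5, pasta 44.5.
With no serving limits, spend the whole fat allowance on orange: 25 g / 1 g × 312 mg = 7800.0 mg.

7800.0 mg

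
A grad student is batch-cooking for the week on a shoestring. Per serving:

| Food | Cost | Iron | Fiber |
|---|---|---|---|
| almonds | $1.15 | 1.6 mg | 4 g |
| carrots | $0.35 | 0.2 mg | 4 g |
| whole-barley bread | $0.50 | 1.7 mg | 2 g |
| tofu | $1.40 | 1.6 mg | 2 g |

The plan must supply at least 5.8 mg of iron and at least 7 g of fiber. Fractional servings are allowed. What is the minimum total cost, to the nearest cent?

$1.72

almonds only: max(5.8/1.6, 7/4) = 3.625 servings → $4.17.
carrots only: max(5.8/0.2, 7/4) = 29 servings → $10.15.
whole-barley bread only: max(5.8/1.7, 7/2) = 3.5 servings → $1.75.
tofu only: max(5.8/1.6, 7/2) = 3.625 servings → $5.08.
almonds + carrots: the both-tight solution has a negative serving — not a feasible corner.
almonds + whole-barley bread with both tight: 0.08333 servings and 3.333 servings → $1.76.
almonds + tofu with both targets exact would need a negative amount; discard.
carrots + whole-barley bread with both tight: 0.04688 servings and 3.406 servings → $1.72.
carrots + tofu: intersection lies outside the first quadrant.
whole-barley bread + tofu with both tight: 2 servings and 1.5 servings → $3.10.
The minimum over all feasible corners is $1.72.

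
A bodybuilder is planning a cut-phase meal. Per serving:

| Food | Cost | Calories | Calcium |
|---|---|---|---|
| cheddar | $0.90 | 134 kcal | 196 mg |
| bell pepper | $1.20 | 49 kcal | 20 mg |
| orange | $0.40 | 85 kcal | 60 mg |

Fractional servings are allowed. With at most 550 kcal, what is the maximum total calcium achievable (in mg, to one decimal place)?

804.5 mg

Calcium per kcal: cheddar 1.463, orange 0.7059, bell pepper 0.4082.
With no serving limits, spend the whole calories allowance on cheddar: 550 kcal / 134 kcal × 196 mg = 804.5 mg.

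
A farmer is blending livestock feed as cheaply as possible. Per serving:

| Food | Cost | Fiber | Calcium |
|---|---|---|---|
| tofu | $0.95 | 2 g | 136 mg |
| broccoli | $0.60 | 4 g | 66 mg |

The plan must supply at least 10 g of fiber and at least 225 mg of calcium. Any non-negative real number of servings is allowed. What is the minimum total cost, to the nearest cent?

Two binding constraints pin down two serving amounts, so the optimal mix uses at most two foods. The candidates are each food alone (scaled to the tighter of fiber/calcium) and each pair with both constraints tight.
tofu only: max(10/2, 225/136) = 5 servings → $4.75.
broccoli only: max(10/4, 225/66) = 3.409 servings → $2.05.
tofu + broccoli with both tight: 0.5825 servings and 2.209 servings → $1.88.
Cheapest feasible corner: $1.88.

$1.88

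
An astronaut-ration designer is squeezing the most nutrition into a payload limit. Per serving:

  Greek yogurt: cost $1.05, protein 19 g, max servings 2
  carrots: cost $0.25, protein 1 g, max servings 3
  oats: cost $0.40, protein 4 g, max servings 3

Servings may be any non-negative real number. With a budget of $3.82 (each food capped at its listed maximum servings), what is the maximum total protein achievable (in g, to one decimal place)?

52.1 g

Protein per dollar: Greek yogurt 18.1, oats 10, carrots 4.
Take 2 servings of Greek yogurt: spends $2.10, +38.0 g protein (running total 38.0 g).
Take 3 servings of oats: spends $1.20, +12.0 g protein (running total 50.0 g).
Take 2.08 servings of carrots: spends $0.52, +2.1 g protein (running total 52.1 g).
Filling greedily by protein-per-dollar is optimal for one linear limit, giving 52.1 g.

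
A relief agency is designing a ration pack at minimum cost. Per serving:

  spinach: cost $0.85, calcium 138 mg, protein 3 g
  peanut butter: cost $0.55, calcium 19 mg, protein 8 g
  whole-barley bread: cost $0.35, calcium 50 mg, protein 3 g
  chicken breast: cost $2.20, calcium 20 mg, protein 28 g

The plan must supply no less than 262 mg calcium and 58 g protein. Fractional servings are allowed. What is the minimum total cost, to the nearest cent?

$4.40

Compare the cost at each extreme point of the feasible region.
spinach only: max(262/138, 58/3) = 19.33 servings → $16.43.
peanut butter only: max(262/19, 58/8) = 13.79 servings → $7.58.
whole-barley bread only: max(262/50, 58/3) = 19.33 servings → $6.77.
chicken breast only: max(262/20, 58/28) = 13.1 servings → $28.82.
spinach + peanut butter with both tight: 0.9494 servings and 6.894 servings → $4.60.
spinach + whole-barley bread: the both-tight solution has a negative serving — not a feasible corner.
spinach + chicken breast with both tight: 1.624 servings and 1.897 servings → $5.55.
peanut butter + whole-barley bread with both tight: 6.163 servings and 2.898 servings → $4.40.
peanut butter + chicken breast: intersection lies outside the first quadrant.
whole-barley bread + chicken breast with both tight: 4.609 servings and 1.578 servings → $5.08.
The minimum over all feasible corners is $4.40.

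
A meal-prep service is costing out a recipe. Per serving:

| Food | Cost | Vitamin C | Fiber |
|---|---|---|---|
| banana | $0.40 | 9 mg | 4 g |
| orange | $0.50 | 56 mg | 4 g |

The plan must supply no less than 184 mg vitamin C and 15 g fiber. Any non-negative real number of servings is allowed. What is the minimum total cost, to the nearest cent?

$1.82

For a min-cost LP with two ≥-constraints, a basic feasible solution has at most two positive variables.
banana only: max(184/9, 15/4) = 20.44 servings → $8.18.
orange only: max(184/56, 15/4) = 3.75 servings → $1.88.
banana + orange with both tight: 0.5532 servings and 3.197 servings → $1.82.
So the least-cost plan costs $1.82.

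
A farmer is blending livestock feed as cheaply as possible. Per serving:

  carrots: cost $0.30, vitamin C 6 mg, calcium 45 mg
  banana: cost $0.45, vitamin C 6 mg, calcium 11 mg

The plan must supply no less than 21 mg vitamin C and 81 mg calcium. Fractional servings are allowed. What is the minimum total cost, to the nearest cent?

$1.05

Check every corner: each single food scaled to meet both minima, and each pair solved so both constraints bind.
carrots only: max(21/6, 81/45) = 3.5 servings → $1.05.
banana only: max(21/6, 81/11) = 7.364 servings → $3.31.
carrots + banana with both tight: 1.25 servings and 2.25 servings → $1.39.
Cheapest feasible corner: $1.05.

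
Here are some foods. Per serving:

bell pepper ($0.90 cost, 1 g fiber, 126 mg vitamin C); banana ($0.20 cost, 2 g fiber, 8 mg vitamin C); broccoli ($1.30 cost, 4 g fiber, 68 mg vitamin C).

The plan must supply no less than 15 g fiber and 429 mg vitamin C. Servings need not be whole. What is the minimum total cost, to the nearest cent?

For a min-cost LP with two ≥-constraints, a basic feasible solution has at most two positive variables.
bell pepper only: max(15/1, 429/126) = 15 servings → $13.50.
banana only: max(15/2, 429/8) = 53.62 servings → $10.72.
broccoli only: max(15/4, 429/68) = 6.309 servings → $8.20.
bell pepper + banana with both tight: 3.025 servings and 5.988 servings → $3.92.
bell pepper + broccoli with both tight: 1.596 servings and 3.351 servings → $5.79.
banana + broccoli: the both-tight solution has a negative serving — not a feasible corner.
The minimum over all feasible corners is $3.92.

$3.92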